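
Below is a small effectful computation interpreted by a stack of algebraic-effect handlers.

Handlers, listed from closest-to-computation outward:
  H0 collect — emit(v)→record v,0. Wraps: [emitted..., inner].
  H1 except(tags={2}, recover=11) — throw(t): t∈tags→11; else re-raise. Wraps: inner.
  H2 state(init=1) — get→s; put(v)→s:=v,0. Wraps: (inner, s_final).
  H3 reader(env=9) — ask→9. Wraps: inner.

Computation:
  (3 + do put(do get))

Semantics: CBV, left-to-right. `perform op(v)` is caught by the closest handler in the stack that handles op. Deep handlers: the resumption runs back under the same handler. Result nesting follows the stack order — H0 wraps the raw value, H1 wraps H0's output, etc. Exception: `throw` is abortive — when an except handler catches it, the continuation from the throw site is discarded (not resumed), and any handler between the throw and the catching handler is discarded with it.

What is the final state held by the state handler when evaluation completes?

Step-by-step:
get @ H2 ⇒ 1
put(1) @ H2 ⇒ s:=1
H0 returns [3]
H1 returns [3]
H2 returns ([3], 1)
H3 returns ([3], 1)
= ([3], 1)

Answer: 1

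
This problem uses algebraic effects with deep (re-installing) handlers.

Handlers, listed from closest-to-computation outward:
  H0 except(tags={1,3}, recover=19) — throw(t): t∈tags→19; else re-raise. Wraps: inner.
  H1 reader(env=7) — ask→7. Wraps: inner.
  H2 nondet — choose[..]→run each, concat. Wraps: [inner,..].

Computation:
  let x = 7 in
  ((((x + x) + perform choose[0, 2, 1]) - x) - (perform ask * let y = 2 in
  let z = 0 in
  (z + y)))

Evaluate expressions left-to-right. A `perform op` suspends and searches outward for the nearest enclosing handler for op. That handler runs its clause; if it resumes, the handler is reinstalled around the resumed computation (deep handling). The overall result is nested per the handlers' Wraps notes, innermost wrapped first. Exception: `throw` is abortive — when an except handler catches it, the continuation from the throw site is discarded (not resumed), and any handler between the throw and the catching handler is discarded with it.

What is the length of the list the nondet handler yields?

Working:
choose[0, 2, 1] @ H2
  branch[0] choose=0:
    ask @ H1 ⇒ 7
    H0 returns -7
    H1 returns -7
    H2 returns [-7]
  branch[1] choose=2:
    ask @ H1 ⇒ 7
    H0 returns -5
    H1 returns -5
    H2 returns [-5]
  branch[2] choose=1:
    ask @ H1 ⇒ 7
    H0 returns -6
    H1 returns -6
    H2 returns [-6]
= [-7, -5, -6]

Answer: 3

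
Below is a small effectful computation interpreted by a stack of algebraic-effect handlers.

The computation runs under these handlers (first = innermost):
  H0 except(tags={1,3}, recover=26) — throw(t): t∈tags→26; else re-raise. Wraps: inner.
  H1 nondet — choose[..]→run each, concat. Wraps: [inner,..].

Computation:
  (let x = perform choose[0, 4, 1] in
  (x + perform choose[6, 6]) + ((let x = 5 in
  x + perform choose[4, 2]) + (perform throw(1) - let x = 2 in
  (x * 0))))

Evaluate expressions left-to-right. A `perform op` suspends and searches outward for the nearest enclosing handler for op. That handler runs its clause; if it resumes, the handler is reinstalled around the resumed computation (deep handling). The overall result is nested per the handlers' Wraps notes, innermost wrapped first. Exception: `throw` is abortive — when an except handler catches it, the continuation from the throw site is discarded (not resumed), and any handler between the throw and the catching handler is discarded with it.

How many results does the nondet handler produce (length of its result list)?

Answer: 12

Working:
choose[0, 4, 1] @ H1
  branch[0] choose=0:
    choose[6, 6] @ H1
      branch[0] choose=6:
        choose[4, 2] @ H1
          branch[0] choose=4:
            throw(1) @ H0 caught ⇒ 26
            H1 returns [26]
          branch[1] choose=2:
            throw(1) @ H0 caught ⇒ 26
            H1 returns [26]
      branch[1] choose=6:
        choose[4, 2] @ H1
          branch[0] choose=4:
            throw(1) @ H0 caught ⇒ 26
            H1 returns [26]
          branch[1] choose=2:
            throw(1) @ H0 caught ⇒ 26
            H1 returns [26]
  branch[1] choose=4:
    choose[6, 6] @ H1
      branch[0] choose=6:
        choose[4, 2] @ H1
          branch[0] choose=4:
            throw(1) @ H0 caught ⇒ 26
            H1 returns [26]
          branch[1] choose=2:
            throw(1) @ H0 caught ⇒ 26
            H1 returns [26]
      branch[1] choose=6:
        choose[4, 2] @ H1
          branch[0] choose=4:
            throw(1) @ H0 caught ⇒ 26
            H1 returns [26]
          branch[1] choose=2:
            throw(1) @ H0 caught ⇒ 26
            H1 returns [26]
  branch[2] choose=1:
    choose[6, 6] @ H1
      branch[0] choose=6:
        choose[4, 2] @ H1
          branch[0] choose=4:
            throw(1) @ H0 caught ⇒ 26
            H1 returns [26]
          branch[1] choose=2:
            throw(1) @ H0 caught ⇒ 26
            H1 returns [26]
      branch[1] choose=6:
        choose[4, 2] @ H1
          branch[0] choose=4:
            throw(1) @ H0 caught ⇒ 26
            H1 returns [26]
          branch[1] choose=2:
            throw(1) @ H0 caught ⇒ 26
            H1 returns [26]
= [26, 26, 26, 26, 26, 26, 26, 26, 26, 26, 26, 26]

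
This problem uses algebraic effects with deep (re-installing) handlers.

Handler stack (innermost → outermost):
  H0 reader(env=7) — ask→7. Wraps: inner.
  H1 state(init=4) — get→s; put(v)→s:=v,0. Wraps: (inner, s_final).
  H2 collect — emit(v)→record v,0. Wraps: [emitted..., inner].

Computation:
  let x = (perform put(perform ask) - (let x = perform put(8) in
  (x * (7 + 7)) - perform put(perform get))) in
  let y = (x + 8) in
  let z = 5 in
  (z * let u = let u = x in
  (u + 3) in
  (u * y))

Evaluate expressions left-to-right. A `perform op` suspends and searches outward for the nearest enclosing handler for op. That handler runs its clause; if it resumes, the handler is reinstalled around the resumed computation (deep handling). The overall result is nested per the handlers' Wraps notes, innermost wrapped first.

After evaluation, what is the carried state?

Answer: 8

Evaluation trace:
ask @ H0 ⇒ 7
put(7) @ H1 ⇒ s:=7
put(8) @ H1 ⇒ s:=8
get @ H1 ⇒ 8
put(8) @ H1 ⇒ s:=8
H0 returns 120
H1 returns (120, 8)
H2 returns [(120, 8)]
= [(120, 8)]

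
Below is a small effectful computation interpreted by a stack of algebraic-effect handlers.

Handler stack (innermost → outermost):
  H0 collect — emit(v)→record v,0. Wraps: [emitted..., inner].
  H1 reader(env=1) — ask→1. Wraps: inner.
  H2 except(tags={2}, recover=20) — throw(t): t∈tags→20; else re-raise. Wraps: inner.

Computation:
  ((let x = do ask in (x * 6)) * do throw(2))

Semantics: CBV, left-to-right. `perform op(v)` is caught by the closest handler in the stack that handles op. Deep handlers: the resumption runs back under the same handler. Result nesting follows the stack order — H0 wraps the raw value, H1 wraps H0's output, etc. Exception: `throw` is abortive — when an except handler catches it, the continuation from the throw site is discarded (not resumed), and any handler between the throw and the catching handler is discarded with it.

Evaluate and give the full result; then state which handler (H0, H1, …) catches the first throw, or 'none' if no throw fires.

Evaluation trace:
ask @ H1 ⇒ 1
throw(2) @ H2 caught ⇒ 20
= 20

Answer: 20 ; first throw caught by: H2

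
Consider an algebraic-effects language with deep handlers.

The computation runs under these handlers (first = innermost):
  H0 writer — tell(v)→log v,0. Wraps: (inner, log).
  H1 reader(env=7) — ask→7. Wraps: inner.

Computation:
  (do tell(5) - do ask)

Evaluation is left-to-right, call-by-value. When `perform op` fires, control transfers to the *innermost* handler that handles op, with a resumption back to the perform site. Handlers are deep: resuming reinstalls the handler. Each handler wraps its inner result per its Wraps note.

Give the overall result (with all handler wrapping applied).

Answer: (-7, (5))

Step-by-step:
tell(5) @ H0 ⇒ log+=5
ask @ H1 ⇒ 7
H0 returns (-7, (5))
H1 returns (-7, (5))
= (-7, (5))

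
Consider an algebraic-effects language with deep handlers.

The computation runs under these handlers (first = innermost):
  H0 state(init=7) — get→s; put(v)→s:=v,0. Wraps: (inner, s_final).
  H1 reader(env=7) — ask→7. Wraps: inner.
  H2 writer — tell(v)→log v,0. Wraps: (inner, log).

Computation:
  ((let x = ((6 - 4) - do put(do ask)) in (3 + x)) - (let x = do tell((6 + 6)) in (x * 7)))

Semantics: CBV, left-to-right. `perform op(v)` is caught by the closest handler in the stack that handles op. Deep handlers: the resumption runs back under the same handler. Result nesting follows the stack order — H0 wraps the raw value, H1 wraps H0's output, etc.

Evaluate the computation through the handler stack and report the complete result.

Answer: ((5, 7), (12))

Evaluation trace:
ask @ H1 ⇒ 7
put(7) @ H0 ⇒ s:=7
tell(12) @ H2 ⇒ log+=12
H0 returns (5, 7)
H1 returns (5, 7)
H2 returns ((5, 7), (12))
= ((5, 7), (12))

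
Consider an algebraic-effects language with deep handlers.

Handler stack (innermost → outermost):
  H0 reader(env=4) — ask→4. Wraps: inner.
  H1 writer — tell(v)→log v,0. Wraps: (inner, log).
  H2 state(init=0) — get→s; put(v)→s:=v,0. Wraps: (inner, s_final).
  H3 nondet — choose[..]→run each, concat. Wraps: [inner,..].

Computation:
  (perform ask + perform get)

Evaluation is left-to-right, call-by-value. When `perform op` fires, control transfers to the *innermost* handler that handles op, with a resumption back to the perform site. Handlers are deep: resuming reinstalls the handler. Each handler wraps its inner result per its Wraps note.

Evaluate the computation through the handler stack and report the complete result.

Evaluation trace:
ask @ H0 ⇒ 4
get @ H2 ⇒ 0
H0 returns 4
H1 returns (4, ())
H2 returns ((4, ()), 0)
H3 returns [((4, ()), 0)]
= [((4, ()), 0)]

Answer: [((4, ()), 0)]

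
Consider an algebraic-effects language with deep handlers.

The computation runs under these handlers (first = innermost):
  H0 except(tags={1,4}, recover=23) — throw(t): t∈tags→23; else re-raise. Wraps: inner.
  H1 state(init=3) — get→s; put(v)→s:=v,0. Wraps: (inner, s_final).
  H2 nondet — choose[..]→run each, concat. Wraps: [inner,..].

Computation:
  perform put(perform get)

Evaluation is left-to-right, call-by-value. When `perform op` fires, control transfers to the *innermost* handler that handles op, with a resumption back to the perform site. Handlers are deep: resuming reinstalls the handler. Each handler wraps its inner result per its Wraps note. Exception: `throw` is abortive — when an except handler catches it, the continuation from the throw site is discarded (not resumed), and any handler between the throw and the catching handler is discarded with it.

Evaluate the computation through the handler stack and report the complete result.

Answer: [(0, 3)]

Step-by-step:
get @ H1 ⇒ 3
put(3) @ H1 ⇒ s:=3
H0 returns 0
H1 returns (0, 3)
H2 returns [(0, 3)]
= [(0, 3)]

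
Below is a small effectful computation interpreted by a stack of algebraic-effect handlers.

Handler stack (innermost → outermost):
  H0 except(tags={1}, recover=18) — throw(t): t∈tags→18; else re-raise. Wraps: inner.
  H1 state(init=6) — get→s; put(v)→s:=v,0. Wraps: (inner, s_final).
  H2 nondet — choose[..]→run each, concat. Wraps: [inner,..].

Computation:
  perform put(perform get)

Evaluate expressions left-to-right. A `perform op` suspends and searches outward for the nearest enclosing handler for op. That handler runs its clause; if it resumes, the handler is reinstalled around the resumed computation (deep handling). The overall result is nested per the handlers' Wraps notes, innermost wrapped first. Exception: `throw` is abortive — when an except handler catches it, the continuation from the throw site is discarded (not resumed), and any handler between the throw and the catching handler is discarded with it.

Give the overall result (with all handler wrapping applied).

Evaluation trace:
get @ H1 ⇒ 6
put(6) @ H1 ⇒ s:=6
H0 returns 0
H1 returns (0, 6)
H2 returns [(0, 6)]
= [(0, 6)]

Answer: [(0, 6)]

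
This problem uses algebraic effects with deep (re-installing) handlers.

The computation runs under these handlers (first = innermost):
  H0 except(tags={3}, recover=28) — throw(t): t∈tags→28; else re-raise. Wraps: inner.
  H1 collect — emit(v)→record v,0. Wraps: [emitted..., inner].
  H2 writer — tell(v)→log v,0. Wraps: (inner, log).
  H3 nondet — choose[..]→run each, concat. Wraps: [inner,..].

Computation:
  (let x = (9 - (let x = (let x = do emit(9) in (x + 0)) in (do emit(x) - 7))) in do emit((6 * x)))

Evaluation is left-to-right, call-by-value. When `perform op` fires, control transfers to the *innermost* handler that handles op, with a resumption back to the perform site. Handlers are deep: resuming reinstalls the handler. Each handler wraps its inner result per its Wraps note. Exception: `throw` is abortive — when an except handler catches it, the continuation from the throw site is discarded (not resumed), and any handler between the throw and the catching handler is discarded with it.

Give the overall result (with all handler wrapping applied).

Answer: [([9, 0, 96, 0], ())]

Step-by-step:
emit(9) @ H1 ⇒ out+=9
emit(0) @ H1 ⇒ out+=0
emit(96) @ H1 ⇒ out+=96
H0 returns 0
H1 returns [9, 0, 96, 0]
H2 returns ([9, 0, 96, 0], ())
H3 returns [([9, 0, 96, 0], ())]
= [([9, 0, 96, 0], ())]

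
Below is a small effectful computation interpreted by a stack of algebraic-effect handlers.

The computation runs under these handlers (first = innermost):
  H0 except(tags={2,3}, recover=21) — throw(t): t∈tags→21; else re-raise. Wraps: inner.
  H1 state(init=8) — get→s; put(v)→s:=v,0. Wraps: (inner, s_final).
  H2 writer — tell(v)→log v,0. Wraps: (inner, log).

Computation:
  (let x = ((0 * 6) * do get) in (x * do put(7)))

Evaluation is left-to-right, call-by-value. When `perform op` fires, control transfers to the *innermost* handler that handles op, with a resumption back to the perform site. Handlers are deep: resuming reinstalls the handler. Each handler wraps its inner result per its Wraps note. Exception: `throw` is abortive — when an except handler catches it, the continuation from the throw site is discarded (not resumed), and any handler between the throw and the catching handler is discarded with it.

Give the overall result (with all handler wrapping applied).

Working:
get @ H1 ⇒ 8
put(7) @ H1 ⇒ s:=7
H0 returns 0
H1 returns (0, 7)
H2 returns ((0, 7), ())
= ((0, 7), ())

Answer: ((0, 7), ())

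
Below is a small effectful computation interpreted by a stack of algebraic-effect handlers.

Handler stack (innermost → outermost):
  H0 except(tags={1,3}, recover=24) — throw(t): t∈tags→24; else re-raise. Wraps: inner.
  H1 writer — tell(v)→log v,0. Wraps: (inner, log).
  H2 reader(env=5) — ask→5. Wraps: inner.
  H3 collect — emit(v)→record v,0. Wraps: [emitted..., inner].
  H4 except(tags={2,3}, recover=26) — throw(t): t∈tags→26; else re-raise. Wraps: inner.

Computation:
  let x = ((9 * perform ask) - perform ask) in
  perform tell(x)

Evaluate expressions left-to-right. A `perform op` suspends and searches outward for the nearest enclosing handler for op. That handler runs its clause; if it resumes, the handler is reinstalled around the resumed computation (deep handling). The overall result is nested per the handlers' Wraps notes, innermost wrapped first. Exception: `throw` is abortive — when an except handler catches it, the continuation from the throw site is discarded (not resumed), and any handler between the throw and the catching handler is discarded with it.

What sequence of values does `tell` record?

Evaluation trace:
ask @ H2 ⇒ 5
ask @ H2 ⇒ 5
tell(40) @ H1 ⇒ log+=40
H0 returns 0
H1 returns (0, (40))
H2 returns (0, (40))
H3 returns [(0, (40))]
H4 returns [(0, (40))]
= [(0, (40))]

Answer: (40)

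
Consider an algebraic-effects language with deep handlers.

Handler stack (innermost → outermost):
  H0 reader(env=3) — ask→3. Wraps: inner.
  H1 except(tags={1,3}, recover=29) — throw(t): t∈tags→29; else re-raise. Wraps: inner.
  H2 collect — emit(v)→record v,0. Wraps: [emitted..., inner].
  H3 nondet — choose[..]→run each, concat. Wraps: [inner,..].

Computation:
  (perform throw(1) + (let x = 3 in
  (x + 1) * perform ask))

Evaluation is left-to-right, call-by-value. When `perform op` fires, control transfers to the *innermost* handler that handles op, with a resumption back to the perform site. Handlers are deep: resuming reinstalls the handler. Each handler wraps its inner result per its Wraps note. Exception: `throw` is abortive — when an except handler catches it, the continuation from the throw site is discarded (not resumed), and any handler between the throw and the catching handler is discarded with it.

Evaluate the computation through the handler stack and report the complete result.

Working:
throw(1) @ H1 caught ⇒ 29
H2 returns [29]
H3 returns [[29]]
= [[29]]

Answer: [[29]]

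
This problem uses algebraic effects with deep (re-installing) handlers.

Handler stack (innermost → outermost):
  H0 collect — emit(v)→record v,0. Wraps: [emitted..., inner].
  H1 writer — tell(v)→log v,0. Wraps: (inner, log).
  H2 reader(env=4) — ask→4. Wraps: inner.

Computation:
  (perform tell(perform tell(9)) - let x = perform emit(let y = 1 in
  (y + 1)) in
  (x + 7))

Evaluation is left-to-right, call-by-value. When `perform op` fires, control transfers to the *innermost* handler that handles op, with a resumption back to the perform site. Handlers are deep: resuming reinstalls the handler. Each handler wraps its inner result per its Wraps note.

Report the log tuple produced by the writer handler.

Answer: (9, 0)

Step-by-step:
tell(9) @ H1 ⇒ log+=9
tell(0) @ H1 ⇒ log+=0
emit(2) @ H0 ⇒ out+=2
H0 returns [2, -7]
H1 returns ([2, -7], (9, 0))
H2 returns ([2, -7], (9, 0))
= ([2, -7], (9, 0))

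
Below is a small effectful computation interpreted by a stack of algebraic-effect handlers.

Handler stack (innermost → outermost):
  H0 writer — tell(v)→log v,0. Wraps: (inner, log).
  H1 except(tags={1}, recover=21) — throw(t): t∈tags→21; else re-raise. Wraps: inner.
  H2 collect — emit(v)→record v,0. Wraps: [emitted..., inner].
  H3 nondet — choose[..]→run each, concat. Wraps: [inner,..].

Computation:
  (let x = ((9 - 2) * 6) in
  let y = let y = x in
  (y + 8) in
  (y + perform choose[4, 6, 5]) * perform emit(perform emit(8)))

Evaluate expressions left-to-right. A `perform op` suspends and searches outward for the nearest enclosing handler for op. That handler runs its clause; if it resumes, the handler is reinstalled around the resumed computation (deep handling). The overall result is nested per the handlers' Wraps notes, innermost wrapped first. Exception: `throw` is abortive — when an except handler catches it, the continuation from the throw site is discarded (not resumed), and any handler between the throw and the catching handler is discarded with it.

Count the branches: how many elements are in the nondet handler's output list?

Step-by-step:
choose[4, 6, 5] @ H3
  branch[0] choose=4:
    emit(8) @ H2 ⇒ out+=8
    emit(0) @ H2 ⇒ out+=0
    H0 returns (0, ())
    H1 returns (0, ())
    H2 returns [8, 0, (0, ())]
    H3 returns [[8, 0, (0, ())]]
  branch[1] choose=6:
    emit(8) @ H2 ⇒ out+=8
    emit(0) @ H2 ⇒ out+=0
    H0 returns (0, ())
    H1 returns (0, ())
    H2 returns [8, 0, (0, ())]
    H3 returns [[8, 0, (0, ())]]
  branch[2] choose=5:
    emit(8) @ H2 ⇒ out+=8
    emit(0) @ H2 ⇒ out+=0
    H0 returns (0, ())
    H1 returns (0, ())
    H2 returns [8, 0, (0, ())]
    H3 returns [[8, 0, (0, ())]]
= [[8, 0, (0, ())], [8, 0, (0, ())], [8, 0, (0, ())]]

Answer: 3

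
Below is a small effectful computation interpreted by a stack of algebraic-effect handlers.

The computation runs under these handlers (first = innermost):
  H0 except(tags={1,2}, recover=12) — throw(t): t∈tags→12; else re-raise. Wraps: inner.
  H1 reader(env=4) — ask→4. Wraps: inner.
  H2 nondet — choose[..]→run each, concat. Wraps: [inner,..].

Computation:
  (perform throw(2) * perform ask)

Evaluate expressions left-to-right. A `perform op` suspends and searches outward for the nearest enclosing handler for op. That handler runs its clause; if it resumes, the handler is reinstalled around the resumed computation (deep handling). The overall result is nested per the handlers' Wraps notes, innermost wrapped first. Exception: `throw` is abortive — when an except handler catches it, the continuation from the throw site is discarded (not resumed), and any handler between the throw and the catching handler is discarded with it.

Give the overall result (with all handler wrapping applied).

Answer: [12]

Step-by-step:
throw(2) @ H0 caught ⇒ 12
H1 returns 12
H2 returns [12]
= [12]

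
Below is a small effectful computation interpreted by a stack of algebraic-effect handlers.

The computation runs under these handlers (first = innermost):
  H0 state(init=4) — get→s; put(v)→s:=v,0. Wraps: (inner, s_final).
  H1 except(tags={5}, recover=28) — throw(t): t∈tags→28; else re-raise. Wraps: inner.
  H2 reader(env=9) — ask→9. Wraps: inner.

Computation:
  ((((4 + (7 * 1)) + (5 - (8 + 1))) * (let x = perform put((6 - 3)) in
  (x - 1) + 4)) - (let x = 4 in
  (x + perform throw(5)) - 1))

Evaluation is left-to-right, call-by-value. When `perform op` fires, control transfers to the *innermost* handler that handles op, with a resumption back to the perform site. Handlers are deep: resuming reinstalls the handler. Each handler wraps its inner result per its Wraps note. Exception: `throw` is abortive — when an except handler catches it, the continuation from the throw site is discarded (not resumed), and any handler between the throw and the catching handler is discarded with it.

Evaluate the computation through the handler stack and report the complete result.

Answer: 28

Working:
put(3) @ H0 ⇒ s:=3
throw(5) @ H1 caught ⇒ 28
H2 returns 28
= 28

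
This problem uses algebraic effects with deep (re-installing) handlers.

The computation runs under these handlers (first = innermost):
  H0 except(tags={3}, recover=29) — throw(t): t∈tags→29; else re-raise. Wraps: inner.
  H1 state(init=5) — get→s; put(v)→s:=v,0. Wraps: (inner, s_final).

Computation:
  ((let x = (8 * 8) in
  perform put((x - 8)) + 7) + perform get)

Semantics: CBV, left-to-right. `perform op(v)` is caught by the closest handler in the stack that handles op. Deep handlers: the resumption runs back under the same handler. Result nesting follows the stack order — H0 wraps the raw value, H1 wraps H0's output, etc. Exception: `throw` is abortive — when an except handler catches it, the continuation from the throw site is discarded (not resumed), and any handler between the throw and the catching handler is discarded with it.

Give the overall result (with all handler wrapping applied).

Answer: (63, 56)

Step-by-step:
put(56) @ H1 ⇒ s:=56
get @ H1 ⇒ 56
H0 returns 63
H1 returns (63, 56)
= (63, 56)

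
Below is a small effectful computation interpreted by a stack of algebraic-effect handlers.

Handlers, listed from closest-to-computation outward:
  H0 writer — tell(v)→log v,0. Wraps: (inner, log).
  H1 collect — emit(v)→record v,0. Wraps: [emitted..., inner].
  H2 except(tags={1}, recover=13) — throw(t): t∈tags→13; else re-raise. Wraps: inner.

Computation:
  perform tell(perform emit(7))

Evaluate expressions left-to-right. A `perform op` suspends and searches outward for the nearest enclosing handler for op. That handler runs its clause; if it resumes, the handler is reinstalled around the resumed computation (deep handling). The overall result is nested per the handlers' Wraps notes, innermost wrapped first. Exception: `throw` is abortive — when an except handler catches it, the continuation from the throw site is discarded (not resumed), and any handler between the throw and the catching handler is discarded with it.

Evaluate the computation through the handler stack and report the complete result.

Evaluation trace:
emit(7) @ H1 ⇒ out+=7
tell(0) @ H0 ⇒ log+=0
H0 returns (0, (0))
H1 returns [7, (0, (0))]
H2 returns [7, (0, (0))]
= [7, (0, (0))]

Answer: [7, (0, (0))]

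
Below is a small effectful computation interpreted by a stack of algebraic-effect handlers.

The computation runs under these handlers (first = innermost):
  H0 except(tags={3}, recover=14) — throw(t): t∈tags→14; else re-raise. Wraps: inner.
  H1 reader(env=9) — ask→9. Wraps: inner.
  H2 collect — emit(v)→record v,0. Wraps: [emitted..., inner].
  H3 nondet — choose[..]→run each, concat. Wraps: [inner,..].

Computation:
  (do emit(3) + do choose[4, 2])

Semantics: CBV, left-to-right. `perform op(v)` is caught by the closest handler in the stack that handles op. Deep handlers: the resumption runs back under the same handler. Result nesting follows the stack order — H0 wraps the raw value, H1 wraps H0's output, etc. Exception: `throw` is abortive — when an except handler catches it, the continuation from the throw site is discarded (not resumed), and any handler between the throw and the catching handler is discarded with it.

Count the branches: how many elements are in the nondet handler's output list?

Step-by-step:
emit(3) @ H2 ⇒ out+=3
choose[4, 2] @ H3
  branch[0] choose=4:
    H0 returns 4
    H1 returns 4
    H2 returns [3, 4]
    H3 returns [[3, 4]]
  branch[1] choose=2:
    H0 returns 2
    H1 returns 2
    H2 returns [3, 2]
    H3 returns [[3, 2]]
= [[3, 4], [3, 2]]

Answer: 2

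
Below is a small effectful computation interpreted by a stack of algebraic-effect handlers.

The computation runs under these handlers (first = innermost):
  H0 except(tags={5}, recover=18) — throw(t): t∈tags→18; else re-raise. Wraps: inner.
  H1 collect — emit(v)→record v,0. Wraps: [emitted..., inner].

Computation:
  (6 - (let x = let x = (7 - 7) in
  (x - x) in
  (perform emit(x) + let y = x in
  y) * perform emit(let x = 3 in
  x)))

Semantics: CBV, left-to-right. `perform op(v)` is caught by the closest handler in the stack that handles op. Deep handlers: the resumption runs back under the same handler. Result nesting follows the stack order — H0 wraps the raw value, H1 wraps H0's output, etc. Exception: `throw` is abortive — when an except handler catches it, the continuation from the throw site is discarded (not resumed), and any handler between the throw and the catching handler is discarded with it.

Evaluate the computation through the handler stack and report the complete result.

Answer: [0, 3, 6]

Step-by-step:
emit(0) @ H1 ⇒ out+=0
emit(3) @ H1 ⇒ out+=3
H0 returns 6
H1 returns [0, 3, 6]
= [0, 3, 6]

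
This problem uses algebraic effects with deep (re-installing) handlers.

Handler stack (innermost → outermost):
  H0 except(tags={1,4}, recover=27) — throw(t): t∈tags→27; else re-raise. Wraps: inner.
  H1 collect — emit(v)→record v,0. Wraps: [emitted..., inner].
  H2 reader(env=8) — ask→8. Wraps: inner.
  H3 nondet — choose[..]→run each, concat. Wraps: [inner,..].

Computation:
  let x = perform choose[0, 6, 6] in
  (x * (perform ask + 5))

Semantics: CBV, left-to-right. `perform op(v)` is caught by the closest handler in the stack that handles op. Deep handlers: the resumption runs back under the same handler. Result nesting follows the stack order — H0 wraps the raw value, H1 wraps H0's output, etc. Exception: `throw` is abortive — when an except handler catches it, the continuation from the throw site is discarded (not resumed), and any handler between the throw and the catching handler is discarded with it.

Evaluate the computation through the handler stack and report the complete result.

Answer: [[0], [78], [78]]

Working:
choose[0, 6, 6] @ H3
  branch[0] choose=0:
    ask @ H2 ⇒ 8
    H0 returns 0
    H1 returns [0]
    H2 returns [0]
    H3 returns [[0]]
  branch[1] choose=6:
    ask @ H2 ⇒ 8
    H0 returns 78
    H1 returns [78]
    H2 returns [78]
    H3 returns [[78]]
  branch[2] choose=6:
    ask @ H2 ⇒ 8
    H0 returns 78
    H1 returns [78]
    H2 returns [78]
    H3 returns [[78]]
= [[0], [78], [78]]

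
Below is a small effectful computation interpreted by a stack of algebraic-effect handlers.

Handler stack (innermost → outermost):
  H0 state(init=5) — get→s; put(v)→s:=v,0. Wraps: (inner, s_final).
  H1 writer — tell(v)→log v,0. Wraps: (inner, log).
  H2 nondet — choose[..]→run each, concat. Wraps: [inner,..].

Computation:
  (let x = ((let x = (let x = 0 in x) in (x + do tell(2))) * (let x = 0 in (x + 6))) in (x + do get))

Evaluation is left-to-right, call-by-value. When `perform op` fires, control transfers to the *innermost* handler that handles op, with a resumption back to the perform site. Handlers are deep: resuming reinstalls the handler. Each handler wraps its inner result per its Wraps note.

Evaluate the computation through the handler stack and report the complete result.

Working:
tell(2) @ H1 ⇒ log+=2
get @ H0 ⇒ 5
H0 returns (5, 5)
H1 returns ((5, 5), (2))
H2 returns [((5, 5), (2))]
= [((5, 5), (2))]

Answer: [((5, 5), (2))]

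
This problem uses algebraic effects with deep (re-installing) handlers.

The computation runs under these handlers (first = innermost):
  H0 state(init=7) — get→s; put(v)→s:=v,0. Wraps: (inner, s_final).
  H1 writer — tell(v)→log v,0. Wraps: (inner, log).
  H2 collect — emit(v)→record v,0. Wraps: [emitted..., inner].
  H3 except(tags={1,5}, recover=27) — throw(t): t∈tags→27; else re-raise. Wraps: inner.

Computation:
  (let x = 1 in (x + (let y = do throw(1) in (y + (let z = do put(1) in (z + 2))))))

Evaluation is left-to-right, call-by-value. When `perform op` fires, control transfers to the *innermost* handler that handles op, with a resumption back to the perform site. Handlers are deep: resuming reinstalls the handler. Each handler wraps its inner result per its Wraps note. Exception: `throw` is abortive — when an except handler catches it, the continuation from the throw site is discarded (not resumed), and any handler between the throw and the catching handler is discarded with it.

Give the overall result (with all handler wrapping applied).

Answer: 27

Working:
throw(1) @ H3 caught ⇒ 27
= 27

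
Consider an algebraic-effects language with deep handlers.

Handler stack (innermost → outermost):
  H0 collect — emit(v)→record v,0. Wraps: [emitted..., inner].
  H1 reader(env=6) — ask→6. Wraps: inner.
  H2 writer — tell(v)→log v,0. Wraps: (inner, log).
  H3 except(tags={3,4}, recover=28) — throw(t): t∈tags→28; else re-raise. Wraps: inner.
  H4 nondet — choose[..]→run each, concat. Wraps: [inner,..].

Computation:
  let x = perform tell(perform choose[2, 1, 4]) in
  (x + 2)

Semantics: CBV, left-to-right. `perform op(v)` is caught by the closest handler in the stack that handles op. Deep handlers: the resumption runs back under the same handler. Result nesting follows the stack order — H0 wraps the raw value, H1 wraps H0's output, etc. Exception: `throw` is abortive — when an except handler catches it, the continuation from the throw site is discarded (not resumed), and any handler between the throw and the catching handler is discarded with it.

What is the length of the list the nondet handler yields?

Evaluation trace:
choose[2, 1, 4] @ H4
  branch[0] choose=2:
    tell(2) @ H2 ⇒ log+=2
    H0 returns [2]
    H1 returns [2]
    H2 returns ([2], (2))
    H3 returns ([2], (2))
    H4 returns [([2], (2))]
  branch[1] choose=1:
    tell(1) @ H2 ⇒ log+=1
    H0 returns [2]
    H1 returns [2]
    H2 returns ([2], (1))
    H3 returns ([2], (1))
    H4 returns [([2], (1))]
  branch[2] choose=4:
    tell(4) @ H2 ⇒ log+=4
    H0 returns [2]
    H1 returns [2]
    H2 returns ([2], (4))
    H3 returns ([2], (4))
    H4 returns [([2], (4))]
= [([2], (2)), ([2], (1)), ([2], (4))]

Answer: 3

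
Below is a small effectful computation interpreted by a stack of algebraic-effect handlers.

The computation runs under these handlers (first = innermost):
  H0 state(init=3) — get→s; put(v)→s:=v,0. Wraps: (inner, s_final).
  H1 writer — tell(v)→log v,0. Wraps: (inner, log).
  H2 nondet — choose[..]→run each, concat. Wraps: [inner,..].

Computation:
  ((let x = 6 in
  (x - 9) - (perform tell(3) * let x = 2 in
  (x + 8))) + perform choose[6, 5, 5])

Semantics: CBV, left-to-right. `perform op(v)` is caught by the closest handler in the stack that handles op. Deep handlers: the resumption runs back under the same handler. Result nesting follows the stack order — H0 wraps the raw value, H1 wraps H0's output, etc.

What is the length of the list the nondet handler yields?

Answer: 3

Step-by-step:
tell(3) @ H1 ⇒ log+=3
choose[6, 5, 5] @ H2
  branch[0] choose=6:
    H0 returns (3, 3)
    H1 returns ((3, 3), (3))
    H2 returns [((3, 3), (3))]
  branch[1] choose=5:
    H0 returns (2, 3)
    H1 returns ((2, 3), (3))
    H2 returns [((2, 3), (3))]
  branch[2] choose=5:
    H0 returns (2, 3)
    H1 returns ((2, 3), (3))
    H2 returns [((2, 3), (3))]
= [((3, 3), (3)), ((2, 3), (3)), ((2, 3), (3))]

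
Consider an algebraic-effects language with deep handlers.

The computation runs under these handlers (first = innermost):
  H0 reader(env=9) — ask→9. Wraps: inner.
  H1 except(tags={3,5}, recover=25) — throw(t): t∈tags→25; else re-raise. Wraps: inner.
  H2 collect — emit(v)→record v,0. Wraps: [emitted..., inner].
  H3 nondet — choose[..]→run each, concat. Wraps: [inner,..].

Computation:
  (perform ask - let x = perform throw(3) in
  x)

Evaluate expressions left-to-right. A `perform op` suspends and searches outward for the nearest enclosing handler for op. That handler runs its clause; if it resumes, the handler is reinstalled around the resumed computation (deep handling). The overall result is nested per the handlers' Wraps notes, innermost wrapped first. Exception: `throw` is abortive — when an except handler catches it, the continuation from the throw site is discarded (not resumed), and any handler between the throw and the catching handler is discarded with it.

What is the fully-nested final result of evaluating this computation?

Answer: [[25]]

Evaluation trace:
ask @ H0 ⇒ 9
throw(3) @ H1 caught ⇒ 25
H2 returns [25]
H3 returns [[25]]
= [[25]]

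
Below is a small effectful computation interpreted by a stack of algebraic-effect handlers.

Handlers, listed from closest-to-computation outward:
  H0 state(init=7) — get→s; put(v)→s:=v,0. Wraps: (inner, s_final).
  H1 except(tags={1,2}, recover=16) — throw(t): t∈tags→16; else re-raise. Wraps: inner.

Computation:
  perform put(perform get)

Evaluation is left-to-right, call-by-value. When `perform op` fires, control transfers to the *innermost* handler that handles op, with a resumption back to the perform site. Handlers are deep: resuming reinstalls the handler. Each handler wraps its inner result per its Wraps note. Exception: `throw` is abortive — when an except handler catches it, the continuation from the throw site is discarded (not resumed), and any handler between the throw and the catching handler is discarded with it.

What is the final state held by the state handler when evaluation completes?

Answer: 7

Working:
get @ H0 ⇒ 7
put(7) @ H0 ⇒ s:=7
H0 returns (0, 7)
H1 returns (0, 7)
= (0, 7)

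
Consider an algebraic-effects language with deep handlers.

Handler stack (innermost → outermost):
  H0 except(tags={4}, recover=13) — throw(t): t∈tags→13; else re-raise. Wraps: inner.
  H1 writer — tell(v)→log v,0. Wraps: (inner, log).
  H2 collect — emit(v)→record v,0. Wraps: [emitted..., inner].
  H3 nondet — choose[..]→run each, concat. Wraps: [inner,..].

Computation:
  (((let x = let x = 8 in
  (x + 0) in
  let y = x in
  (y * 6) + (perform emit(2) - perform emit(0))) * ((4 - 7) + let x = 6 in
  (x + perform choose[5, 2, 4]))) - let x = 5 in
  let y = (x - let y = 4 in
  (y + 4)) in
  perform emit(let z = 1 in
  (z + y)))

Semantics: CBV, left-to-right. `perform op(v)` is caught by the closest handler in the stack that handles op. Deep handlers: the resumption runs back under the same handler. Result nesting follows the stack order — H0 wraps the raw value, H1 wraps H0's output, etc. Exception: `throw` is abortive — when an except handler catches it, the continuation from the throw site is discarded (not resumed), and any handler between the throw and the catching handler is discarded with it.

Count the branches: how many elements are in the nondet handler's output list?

Answer: 3

Step-by-step:
emit(2) @ H2 ⇒ out+=2
emit(0) @ H2 ⇒ out+=0
choose[5, 2, 4] @ H3
  branch[0] choose=5:
    emit(-2) @ H2 ⇒ out+=-2
    H0 returns 384
    H1 returns (384, ())
    H2 returns [2, 0, -2, (384, ())]
    H3 returns [[2, 0, -2, (384, ())]]
  branch[1] choose=2:
    emit(-2) @ H2 ⇒ out+=-2
    H0 returns 240
    H1 returns (240, ())
    H2 returns [2, 0, -2, (240, ())]
    H3 returns [[2, 0, -2, (240, ())]]
  branch[2] choose=4:
    emit(-2) @ H2 ⇒ out+=-2
    H0 returns 336
    H1 returns (336, ())
    H2 returns [2, 0, -2, (336, ())]
    H3 returns [[2, 0, -2, (336, ())]]
= [[2, 0, -2, (384, ())], [2, 0, -2, (240, ())], [2, 0, -2, (336, ())]]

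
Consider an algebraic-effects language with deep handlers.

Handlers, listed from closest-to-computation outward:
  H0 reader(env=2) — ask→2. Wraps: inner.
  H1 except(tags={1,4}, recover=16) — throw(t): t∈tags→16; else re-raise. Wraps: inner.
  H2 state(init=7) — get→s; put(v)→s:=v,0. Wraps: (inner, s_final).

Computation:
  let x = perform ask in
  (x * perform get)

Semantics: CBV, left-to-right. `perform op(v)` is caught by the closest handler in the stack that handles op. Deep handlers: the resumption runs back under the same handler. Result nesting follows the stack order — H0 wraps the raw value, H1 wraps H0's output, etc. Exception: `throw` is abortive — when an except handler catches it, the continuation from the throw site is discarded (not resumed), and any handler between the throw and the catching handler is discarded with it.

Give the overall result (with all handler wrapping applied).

Working:
ask @ H0 ⇒ 2
get @ H2 ⇒ 7
H0 returns 14
H1 returns 14
H2 returns (14, 7)
= (14, 7)

Answer: (14, 7)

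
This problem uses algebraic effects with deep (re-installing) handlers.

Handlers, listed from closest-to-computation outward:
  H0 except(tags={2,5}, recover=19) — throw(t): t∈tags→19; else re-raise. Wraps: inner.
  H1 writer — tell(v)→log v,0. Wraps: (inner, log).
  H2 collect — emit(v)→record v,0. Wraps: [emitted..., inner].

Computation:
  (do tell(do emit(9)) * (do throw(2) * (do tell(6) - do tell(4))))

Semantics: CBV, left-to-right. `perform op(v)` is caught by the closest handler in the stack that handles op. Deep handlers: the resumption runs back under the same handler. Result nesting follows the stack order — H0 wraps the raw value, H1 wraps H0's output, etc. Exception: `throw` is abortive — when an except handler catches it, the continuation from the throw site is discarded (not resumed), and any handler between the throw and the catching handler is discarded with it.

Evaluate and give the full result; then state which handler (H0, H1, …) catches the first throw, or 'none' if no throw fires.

Working:
emit(9) @ H2 ⇒ out+=9
tell(0) @ H1 ⇒ log+=0
throw(2) @ H0 caught ⇒ 19
H1 returns (19, (0))
H2 returns [9, (19, (0))]
= [9, (19, (0))]

Answer: [9, (19, (0))] ; first throw caught by: H0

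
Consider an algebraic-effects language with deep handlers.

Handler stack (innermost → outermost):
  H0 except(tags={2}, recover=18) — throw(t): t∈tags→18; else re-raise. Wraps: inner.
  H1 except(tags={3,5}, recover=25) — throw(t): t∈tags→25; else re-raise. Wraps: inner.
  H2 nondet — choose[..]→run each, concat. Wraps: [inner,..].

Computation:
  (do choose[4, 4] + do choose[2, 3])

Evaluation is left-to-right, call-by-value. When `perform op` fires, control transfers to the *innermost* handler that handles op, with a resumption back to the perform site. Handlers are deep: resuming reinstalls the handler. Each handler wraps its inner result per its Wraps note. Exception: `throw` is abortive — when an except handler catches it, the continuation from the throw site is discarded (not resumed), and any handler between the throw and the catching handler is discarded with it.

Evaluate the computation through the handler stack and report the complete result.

Answer: [6, 7, 6, 7]

Working:
choose[4, 4] @ H2
  branch[0] choose=4:
    choose[2, 3] @ H2
      branch[0] choose=2:
        H0 returns 6
        H1 returns 6
        H2 returns [6]
      branch[1] choose=3:
        H0 returns 7
        H1 returns 7
        H2 returns [7]
  branch[1] choose=4:
    choose[2, 3] @ H2
      branch[0] choose=2:
        H0 returns 6
        H1 returns 6
        H2 returns [6]
      branch[1] choose=3:
        H0 returns 7
        H1 returns 7
        H2 returns [7]
= [6, 7, 6, 7]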